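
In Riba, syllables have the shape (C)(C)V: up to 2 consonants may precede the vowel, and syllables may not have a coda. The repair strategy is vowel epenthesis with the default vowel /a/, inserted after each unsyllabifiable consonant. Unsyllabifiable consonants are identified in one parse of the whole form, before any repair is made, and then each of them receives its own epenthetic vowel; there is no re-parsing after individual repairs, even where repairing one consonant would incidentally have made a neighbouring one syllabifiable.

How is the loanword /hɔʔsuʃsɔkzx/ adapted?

hɔʔsuʃsɔkazaxa

Under (C)(C)V, the unsyllabifiable consonants are /k/, /z/, /x/ (no codas are permitted; onsets may contain at most 2 consonants).
Inserting the epenthetic vowel yields /k/ → /ka/, /z/ → /za/, /x/ → /xa/.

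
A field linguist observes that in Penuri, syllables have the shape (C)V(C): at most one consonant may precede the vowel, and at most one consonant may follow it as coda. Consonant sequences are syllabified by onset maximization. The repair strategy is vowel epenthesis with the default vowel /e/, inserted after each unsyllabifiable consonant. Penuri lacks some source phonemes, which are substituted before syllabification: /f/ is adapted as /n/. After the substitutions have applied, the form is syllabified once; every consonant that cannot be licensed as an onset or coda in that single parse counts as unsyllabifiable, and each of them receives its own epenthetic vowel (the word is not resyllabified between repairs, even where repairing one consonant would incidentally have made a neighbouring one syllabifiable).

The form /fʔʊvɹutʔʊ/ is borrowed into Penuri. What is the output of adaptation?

neʔʊvɹutʔʊ

Substitution: /f/ → /n/, giving /nʔʊvɹutʔʊ/.
Syllabifying with onset maximization leaves /n/ stranded (at most one coda consonant is licensed; onsets are limited to one consonant).
Epenthesis after each stranded consonant: /n/ → /ne/.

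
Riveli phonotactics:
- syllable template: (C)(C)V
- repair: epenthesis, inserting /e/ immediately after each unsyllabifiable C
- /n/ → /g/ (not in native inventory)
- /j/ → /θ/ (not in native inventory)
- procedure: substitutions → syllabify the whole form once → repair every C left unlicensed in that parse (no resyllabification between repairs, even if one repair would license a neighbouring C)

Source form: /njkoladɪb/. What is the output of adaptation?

Substitution: /n/ → /g/, /j/ → /θ/, giving /gθkoladɪb/.
The consonants /g/, /b/ cannot be parsed into a legal (C)(C)V syllable (no codas are permitted; onsets may contain at most 2 consonants).
Each unlicensed consonant becomes the onset of a new syllable: /g/ → /ge/, /b/ → /be/.

geθkoladɪbe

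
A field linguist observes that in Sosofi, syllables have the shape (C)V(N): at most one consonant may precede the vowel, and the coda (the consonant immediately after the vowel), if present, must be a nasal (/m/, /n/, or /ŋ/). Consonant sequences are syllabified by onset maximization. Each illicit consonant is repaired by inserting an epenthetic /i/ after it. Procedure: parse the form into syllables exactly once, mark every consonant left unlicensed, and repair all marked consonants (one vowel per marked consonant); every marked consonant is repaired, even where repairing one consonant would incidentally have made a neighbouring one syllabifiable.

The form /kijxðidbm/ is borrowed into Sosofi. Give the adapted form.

Under (C)V(N), the unsyllabifiable consonants are /j/, /x/, /d/, /b/, /m/ (only a nasal (/m/, /n/, or /ŋ/) is licensed in coda position; onsets are limited to one consonant).
Inserting the epenthetic vowel yields /j/ → /ji/, /x/ → /xi/, /d/ → /di/, /b/ → /bi/, /m/ → /mi/.

kijixiðidibimi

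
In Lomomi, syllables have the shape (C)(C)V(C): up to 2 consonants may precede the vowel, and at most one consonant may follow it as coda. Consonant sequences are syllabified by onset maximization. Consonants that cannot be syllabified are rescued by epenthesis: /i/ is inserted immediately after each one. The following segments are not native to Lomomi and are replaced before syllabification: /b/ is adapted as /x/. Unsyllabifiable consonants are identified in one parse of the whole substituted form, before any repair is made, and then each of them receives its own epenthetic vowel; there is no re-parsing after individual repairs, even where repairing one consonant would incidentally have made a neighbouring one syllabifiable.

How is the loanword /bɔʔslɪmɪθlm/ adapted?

Substitution: /b/ → /x/, giving /xɔʔslɪmɪθlm/.
Under (C)(C)V(C), the unsyllabifiable consonants are /l/, /m/ (at most one coda consonant is licensed; onsets may contain at most 2 consonants).
Epenthesis after each stranded consonant: /l/ → /li/, /m/ → /mi/.

xɔʔslɪmɪθlimi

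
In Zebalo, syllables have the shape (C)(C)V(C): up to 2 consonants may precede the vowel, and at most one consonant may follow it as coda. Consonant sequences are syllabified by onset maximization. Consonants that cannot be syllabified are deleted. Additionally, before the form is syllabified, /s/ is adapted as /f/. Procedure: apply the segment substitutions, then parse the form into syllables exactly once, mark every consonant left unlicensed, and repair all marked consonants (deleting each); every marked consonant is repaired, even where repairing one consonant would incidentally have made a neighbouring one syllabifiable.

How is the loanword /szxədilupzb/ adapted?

zxədilup

Substitution: /s/ → /f/, giving /fzxədilupzb/.
The consonants /f/, /z/, /b/ cannot be parsed into a legal (C)(C)V(C) syllable (at most one coda consonant is licensed; onsets may contain at most 2 consonants).
Deleting the stranded consonants removes /f/, /z/, /b/.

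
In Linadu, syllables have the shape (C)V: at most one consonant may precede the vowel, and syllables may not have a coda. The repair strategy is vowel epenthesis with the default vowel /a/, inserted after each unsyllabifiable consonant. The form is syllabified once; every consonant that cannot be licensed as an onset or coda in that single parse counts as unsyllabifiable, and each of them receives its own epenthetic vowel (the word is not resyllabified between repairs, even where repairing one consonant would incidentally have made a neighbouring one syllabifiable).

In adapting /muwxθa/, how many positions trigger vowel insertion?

The unsyllabifiable consonants are /w/, /x/; each receives one epenthetic vowel.

2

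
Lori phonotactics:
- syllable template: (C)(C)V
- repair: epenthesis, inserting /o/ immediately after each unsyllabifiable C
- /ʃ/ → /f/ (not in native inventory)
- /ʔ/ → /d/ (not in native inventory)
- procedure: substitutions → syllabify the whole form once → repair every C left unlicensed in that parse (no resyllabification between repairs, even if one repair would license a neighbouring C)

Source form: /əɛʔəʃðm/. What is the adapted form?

Substitution: /ʔ/ → /d/, /ʃ/ → /f/, giving /əɛdəfðm/.
Under (C)(C)V, the unsyllabifiable consonants are /f/, /ð/, /m/ (no codas are permitted; onsets may contain at most 2 consonants).
Epenthesis after each stranded consonant: /f/ → /fo/, /ð/ → /ðo/, /m/ → /mo/.

əɛdəfoðomo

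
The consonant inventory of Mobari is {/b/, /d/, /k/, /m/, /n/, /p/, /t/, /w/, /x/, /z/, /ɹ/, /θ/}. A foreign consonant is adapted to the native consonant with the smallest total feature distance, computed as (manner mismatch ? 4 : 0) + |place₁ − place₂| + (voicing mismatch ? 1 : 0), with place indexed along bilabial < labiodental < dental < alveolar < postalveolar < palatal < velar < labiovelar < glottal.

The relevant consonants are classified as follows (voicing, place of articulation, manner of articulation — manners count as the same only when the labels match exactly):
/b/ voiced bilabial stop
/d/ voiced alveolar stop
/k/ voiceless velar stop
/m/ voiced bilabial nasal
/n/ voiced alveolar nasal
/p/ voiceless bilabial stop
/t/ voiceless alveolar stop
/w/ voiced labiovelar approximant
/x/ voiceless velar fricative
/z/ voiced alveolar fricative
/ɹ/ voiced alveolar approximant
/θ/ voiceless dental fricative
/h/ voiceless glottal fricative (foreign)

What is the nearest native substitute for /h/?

x

/x/ is closest: same manner (fricative), place distance 2 (glottal→velar), same voicing; total 2. Next closest is /k/ at distance 6.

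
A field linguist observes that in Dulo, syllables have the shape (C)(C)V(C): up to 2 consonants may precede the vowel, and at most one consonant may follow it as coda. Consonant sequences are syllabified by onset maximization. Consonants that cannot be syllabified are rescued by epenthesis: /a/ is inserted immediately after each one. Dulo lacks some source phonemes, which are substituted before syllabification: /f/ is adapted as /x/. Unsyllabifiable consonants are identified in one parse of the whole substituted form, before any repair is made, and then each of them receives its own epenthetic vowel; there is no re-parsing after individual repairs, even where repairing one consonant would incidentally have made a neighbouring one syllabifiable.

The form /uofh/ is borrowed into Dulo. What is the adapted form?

uoxha

Substitution: /f/ → /x/, giving /uoxh/.
Under (C)(C)V(C), the unsyllabifiable consonants are /h/ (at most one coda consonant is licensed; onsets may contain at most 2 consonants).
Epenthesis after each stranded consonant: /h/ → /ha/.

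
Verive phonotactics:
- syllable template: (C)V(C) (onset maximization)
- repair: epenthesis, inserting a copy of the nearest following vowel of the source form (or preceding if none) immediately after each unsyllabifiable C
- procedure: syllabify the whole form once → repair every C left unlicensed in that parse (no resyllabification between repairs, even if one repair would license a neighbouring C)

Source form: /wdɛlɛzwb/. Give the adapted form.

wɛdɛlɛzwɛbɛ

The consonants /w/, /w/, /b/ cannot be parsed into a legal (C)V(C) syllable (at most one coda consonant is licensed; onsets are limited to one consonant).
Inserting the epenthetic vowel yields /w/ → /wɛ/, /w/ → /wɛ/, /b/ → /bɛ/.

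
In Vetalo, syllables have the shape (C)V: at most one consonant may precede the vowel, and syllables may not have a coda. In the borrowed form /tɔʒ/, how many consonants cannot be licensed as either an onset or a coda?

1

Syllabifying with onset maximization leaves /ʒ/ stranded (no codas are permitted; onsets are limited to one consonant).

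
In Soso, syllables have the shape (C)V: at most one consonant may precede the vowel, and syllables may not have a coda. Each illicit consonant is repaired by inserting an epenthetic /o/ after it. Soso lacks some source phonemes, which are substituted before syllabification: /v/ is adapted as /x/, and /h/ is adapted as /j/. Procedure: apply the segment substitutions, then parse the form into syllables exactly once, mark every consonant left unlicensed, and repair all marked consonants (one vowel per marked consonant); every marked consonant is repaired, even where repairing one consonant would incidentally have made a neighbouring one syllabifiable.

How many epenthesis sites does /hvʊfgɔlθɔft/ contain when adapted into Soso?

5

After substitution the input is /jxʊfgɔlθɔft/.
The unsyllabifiable consonants are /j/, /f/, /l/, /f/, /t/; each receives one epenthetic vowel.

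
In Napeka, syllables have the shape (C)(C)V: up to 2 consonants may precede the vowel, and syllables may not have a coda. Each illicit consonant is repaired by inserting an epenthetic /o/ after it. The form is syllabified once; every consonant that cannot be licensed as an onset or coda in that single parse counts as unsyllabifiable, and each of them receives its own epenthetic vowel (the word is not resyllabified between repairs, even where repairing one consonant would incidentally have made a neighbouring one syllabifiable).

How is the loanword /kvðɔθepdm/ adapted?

kovðɔθepodomo

Syllabifying with onset maximization leaves /k/, /p/, /d/, /m/ stranded (no codas are permitted; onsets may contain at most 2 consonants).
Inserting the epenthetic vowel yields /k/ → /ko/, /p/ → /po/, /d/ → /do/, /m/ → /mo/.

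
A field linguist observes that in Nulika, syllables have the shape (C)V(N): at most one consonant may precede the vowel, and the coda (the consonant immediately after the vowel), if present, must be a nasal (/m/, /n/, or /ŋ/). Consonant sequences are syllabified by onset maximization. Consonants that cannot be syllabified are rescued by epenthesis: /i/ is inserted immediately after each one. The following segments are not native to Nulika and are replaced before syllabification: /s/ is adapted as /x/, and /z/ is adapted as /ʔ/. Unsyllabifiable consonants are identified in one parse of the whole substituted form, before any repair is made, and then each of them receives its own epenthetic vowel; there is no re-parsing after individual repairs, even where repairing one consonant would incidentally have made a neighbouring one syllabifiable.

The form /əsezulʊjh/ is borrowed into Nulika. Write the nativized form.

əxeʔulʊjihi

Substitution: /s/ → /x/, /z/ → /ʔ/, giving /əxeʔulʊjh/.
Syllabifying with onset maximization leaves /j/, /h/ stranded (only a nasal (/m/, /n/, or /ŋ/) is licensed in coda position; onsets are limited to one consonant).
Inserting the epenthetic vowel yields /j/ → /ji/, /h/ → /hi/.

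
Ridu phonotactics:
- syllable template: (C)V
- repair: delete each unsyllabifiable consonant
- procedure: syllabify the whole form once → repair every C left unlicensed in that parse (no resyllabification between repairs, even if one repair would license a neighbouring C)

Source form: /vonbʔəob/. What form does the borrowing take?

voʔəo

Under (C)V, the unsyllabifiable consonants are /n/, /b/, /b/ (no codas are permitted; onsets are limited to one consonant).
Deleting the stranded consonants removes /n/, /b/, /b/.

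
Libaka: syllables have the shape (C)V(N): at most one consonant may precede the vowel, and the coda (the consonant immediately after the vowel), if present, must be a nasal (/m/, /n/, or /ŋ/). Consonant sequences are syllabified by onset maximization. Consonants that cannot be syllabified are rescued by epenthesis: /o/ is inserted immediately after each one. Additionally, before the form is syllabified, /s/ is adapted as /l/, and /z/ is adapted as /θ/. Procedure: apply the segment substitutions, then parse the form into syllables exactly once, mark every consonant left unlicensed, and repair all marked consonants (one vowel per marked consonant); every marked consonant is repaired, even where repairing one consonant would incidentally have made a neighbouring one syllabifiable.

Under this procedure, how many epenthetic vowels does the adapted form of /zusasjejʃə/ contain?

After substitution the input is /θulaljejʃə/.
The unsyllabifiable consonants are /l/, /j/; each receives one epenthetic vowel.

2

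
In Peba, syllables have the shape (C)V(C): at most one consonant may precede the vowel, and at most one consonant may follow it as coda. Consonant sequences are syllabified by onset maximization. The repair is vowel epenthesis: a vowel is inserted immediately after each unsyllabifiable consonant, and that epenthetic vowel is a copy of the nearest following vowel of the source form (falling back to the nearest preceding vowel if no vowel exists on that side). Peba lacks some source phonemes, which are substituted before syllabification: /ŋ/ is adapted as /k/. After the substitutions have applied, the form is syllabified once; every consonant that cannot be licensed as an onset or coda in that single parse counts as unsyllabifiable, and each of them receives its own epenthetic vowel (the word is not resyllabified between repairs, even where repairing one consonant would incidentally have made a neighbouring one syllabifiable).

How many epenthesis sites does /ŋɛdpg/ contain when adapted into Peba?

2

After substitution the input is /kɛdpg/.
The unsyllabifiable consonants are /p/, /g/; each receives one epenthetic vowel.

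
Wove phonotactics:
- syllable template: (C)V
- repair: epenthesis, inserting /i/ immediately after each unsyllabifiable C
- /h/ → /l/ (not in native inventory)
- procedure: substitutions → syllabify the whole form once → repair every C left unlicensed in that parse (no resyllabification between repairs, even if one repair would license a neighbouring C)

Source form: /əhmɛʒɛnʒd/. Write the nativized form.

əlimɛʒɛniʒidi

Substitution: /h/ → /l/, giving /əlmɛʒɛnʒd/.
The consonants /l/, /n/, /ʒ/, /d/ cannot be parsed into a legal (C)V syllable (no codas are permitted; onsets are limited to one consonant).
Inserting the epenthetic vowel yields /l/ → /li/, /n/ → /ni/, /ʒ/ → /ʒi/, /d/ → /di/.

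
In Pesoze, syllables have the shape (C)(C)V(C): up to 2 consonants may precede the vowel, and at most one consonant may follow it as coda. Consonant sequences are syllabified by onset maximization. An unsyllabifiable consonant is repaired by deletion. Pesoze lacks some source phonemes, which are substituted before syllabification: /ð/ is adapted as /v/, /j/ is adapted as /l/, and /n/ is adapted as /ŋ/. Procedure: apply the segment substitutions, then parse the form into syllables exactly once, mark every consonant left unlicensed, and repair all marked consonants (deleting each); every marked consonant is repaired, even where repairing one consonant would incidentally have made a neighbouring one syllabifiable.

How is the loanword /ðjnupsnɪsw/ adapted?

lŋupsŋɪs

Substitution: /ð/ → /v/, /j/ → /l/, /n/ → /ŋ/, giving /vlŋupsŋɪsw/.
Under (C)(C)V(C), the unsyllabifiable consonants are /v/, /w/ (at most one coda consonant is licensed; onsets may contain at most 2 consonants).
Deleting the stranded consonants removes /v/, /w/.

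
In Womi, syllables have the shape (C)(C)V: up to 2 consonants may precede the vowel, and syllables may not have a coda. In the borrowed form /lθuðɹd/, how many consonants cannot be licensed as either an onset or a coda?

Syllabifying with onset maximization leaves /ð/, /ɹ/, /d/ stranded (no codas are permitted; onsets may contain at most 2 consonants).

3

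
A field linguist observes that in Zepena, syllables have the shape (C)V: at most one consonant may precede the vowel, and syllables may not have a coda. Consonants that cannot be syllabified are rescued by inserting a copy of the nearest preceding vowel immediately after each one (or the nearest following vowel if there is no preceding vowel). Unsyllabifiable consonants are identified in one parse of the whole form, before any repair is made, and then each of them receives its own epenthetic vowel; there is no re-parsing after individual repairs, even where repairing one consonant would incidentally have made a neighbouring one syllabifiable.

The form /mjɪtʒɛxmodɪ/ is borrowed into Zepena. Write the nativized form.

The consonants /m/, /t/, /x/ cannot be parsed into a legal (C)V syllable (no codas are permitted; onsets are limited to one consonant).
Epenthesis after each stranded consonant: /m/ → /mɪ/, /t/ → /tɪ/, /x/ → /xɛ/.

mɪjɪtɪʒɛxɛmodɪ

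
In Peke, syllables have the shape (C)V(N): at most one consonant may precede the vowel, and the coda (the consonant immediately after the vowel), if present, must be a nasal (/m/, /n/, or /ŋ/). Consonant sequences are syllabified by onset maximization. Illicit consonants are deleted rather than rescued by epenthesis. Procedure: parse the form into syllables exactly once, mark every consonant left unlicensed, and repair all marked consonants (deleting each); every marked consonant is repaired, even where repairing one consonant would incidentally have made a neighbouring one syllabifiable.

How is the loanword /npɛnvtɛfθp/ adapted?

pɛntɛ

The consonants /n/, /v/, /f/, /θ/, /p/ cannot be parsed into a legal (C)V(N) syllable (only a nasal (/m/, /n/, or /ŋ/) is licensed in coda position; onsets are limited to one consonant).
Deletion applies to /n/, /v/, /f/, /θ/, /p/.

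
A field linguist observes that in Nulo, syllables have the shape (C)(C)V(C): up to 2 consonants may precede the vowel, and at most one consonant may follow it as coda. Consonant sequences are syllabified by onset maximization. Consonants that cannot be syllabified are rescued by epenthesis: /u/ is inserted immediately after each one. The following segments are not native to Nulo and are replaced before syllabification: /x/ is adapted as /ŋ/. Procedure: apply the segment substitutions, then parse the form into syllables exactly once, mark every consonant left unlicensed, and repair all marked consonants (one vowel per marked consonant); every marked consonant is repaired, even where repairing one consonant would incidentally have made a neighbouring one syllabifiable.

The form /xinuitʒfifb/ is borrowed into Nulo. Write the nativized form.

ŋinuitʒfifbu

Substitution: /x/ → /ŋ/, giving /ŋinuitʒfifb/.
Syllabifying with onset maximization leaves /b/ stranded (at most one coda consonant is licensed; onsets may contain at most 2 consonants).
Each unlicensed consonant becomes the onset of a new syllable: /b/ → /bu/.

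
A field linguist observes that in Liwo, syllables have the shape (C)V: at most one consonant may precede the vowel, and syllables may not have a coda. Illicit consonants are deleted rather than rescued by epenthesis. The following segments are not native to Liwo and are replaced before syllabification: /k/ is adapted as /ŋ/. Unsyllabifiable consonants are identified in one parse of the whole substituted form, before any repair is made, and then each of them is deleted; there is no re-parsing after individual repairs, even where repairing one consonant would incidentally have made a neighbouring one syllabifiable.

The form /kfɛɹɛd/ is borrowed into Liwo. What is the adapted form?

Substitution: /k/ → /ŋ/, giving /ŋfɛɹɛd/.
The consonants /ŋ/, /d/ cannot be parsed into a legal (C)V syllable (no codas are permitted; onsets are limited to one consonant).
Deleting the stranded consonants removes /ŋ/, /d/.

fɛɹɛ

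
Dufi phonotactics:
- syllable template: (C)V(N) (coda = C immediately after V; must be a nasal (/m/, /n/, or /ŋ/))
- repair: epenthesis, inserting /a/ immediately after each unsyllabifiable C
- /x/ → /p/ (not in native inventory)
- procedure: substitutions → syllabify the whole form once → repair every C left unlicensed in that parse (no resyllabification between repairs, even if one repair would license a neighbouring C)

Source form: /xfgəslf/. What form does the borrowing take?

pafagəsalafa

Substitution: /x/ → /p/, giving /pfgəslf/.
The consonants /p/, /f/, /s/, /l/, /f/ cannot be parsed into a legal (C)V(N) syllable (only a nasal (/m/, /n/, or /ŋ/) is licensed in coda position; onsets are limited to one consonant).
Each unlicensed consonant becomes the onset of a new syllable: /p/ → /pa/, /f/ → /fa/, /s/ → /sa/, /l/ → /la/, /f/ → /fa/.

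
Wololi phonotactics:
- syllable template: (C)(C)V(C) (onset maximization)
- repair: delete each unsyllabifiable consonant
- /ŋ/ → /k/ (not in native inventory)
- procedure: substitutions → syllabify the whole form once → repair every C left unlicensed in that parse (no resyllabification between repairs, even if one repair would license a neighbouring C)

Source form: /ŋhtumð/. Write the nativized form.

Substitution: /ŋ/ → /k/, giving /khtumð/.
Syllabifying with onset maximization leaves /k/, /ð/ stranded (at most one coda consonant is licensed; onsets may contain at most 2 consonants).
Deleting the stranded consonants removes /k/, /ð/.

htum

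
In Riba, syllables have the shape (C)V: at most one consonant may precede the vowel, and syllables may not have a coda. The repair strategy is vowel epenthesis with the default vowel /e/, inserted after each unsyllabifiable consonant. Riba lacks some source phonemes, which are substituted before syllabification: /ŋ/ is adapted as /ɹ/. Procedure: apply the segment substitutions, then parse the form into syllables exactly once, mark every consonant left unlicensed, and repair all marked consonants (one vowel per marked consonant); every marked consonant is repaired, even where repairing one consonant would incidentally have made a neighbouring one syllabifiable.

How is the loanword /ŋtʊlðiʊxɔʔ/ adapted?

Substitution: /ŋ/ → /ɹ/, giving /ɹtʊlðiʊxɔʔ/.
Syllabifying with onset maximization leaves /ɹ/, /l/, /ʔ/ stranded (no codas are permitted; onsets are limited to one consonant).
Epenthesis after each stranded consonant: /ɹ/ → /ɹe/, /l/ → /le/, /ʔ/ → /ʔe/.

ɹetʊleðiʊxɔʔe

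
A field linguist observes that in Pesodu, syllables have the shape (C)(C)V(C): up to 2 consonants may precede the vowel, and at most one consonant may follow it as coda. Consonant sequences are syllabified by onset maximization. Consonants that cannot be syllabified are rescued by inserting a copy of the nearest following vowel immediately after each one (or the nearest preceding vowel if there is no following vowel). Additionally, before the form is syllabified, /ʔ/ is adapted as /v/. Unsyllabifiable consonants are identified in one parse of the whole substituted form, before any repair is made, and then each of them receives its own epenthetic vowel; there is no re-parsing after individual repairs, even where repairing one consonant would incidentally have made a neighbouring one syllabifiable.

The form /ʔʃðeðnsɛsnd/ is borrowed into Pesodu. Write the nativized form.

veʃðeðnsɛsnɛdɛ

Substitution: /ʔ/ → /v/, giving /vʃðeðnsɛsnd/.
The consonants /v/, /n/, /d/ cannot be parsed into a legal (C)(C)V(C) syllable (at most one coda consonant is licensed; onsets may contain at most 2 consonants).
Epenthesis after each stranded consonant: /v/ → /ve/, /n/ → /nɛ/, /d/ → /dɛ/.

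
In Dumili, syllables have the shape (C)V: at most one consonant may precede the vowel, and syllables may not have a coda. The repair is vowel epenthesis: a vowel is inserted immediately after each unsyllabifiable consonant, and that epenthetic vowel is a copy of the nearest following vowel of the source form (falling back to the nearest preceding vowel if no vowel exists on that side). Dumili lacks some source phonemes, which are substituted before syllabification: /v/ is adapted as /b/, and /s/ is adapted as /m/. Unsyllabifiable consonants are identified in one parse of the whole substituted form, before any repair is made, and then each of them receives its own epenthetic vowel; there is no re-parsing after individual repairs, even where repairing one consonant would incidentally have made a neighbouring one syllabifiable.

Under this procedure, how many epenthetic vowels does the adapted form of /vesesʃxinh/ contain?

After substitution the input is /bememʃxinh/.
The unsyllabifiable consonants are /m/, /ʃ/, /n/, /h/; each receives one epenthetic vowel.

4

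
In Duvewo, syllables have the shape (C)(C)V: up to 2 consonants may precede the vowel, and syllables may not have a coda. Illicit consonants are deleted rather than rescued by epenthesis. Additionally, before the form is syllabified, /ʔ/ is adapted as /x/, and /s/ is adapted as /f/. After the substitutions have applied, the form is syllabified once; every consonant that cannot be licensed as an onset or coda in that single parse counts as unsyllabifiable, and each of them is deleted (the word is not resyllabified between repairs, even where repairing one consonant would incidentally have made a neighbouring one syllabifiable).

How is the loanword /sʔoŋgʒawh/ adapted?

fxogʒa

Substitution: /s/ → /f/, /ʔ/ → /x/, giving /fxoŋgʒawh/.
The consonants /ŋ/, /w/, /h/ cannot be parsed into a legal (C)(C)V syllable (no codas are permitted; onsets may contain at most 2 consonants).
Deleting the stranded consonants removes /ŋ/, /w/, /h/.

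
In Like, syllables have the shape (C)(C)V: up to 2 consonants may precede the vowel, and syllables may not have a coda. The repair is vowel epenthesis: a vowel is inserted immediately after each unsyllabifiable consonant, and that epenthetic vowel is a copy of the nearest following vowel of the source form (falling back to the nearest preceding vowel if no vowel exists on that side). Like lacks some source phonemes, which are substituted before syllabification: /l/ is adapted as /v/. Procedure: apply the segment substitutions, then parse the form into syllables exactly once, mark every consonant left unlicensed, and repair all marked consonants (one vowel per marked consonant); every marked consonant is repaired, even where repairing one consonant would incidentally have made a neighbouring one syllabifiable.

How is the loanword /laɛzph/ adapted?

Substitution: /l/ → /v/, giving /vaɛzph/.
Under (C)(C)V, the unsyllabifiable consonants are /z/, /p/, /h/ (no codas are permitted; onsets may contain at most 2 consonants).
Each unlicensed consonant becomes the onset of a new syllable: /z/ → /zɛ/, /p/ → /pɛ/, /h/ → /hɛ/.

vaɛzɛpɛhɛ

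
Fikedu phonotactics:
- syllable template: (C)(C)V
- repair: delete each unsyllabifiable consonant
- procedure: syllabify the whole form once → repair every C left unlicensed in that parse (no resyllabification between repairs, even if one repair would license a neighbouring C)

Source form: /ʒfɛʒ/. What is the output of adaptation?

The consonants /ʒ/ cannot be parsed into a legal (C)(C)V syllable (no codas are permitted; onsets may contain at most 2 consonants).
Deletion applies to /ʒ/.

ʒfɛ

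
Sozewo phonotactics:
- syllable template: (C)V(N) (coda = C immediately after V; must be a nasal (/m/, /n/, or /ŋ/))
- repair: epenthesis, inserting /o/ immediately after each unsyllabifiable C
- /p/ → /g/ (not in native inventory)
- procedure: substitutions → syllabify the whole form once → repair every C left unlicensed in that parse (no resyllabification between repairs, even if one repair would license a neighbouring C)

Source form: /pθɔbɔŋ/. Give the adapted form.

goθɔbɔŋ

Substitution: /p/ → /g/, giving /gθɔbɔŋ/.
Syllabifying with onset maximization leaves /g/ stranded (only a nasal (/m/, /n/, or /ŋ/) is licensed in coda position; onsets are limited to one consonant).
Each unlicensed consonant becomes the onset of a new syllable: /g/ → /go/.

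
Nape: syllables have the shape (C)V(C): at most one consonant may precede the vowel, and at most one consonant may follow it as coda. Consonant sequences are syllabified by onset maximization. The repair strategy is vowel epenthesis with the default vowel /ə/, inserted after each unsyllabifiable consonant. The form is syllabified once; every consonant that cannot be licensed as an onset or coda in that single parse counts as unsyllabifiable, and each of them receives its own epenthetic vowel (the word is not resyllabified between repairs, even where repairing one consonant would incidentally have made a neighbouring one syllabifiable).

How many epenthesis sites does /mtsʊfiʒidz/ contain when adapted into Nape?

The unsyllabifiable consonants are /m/, /t/, /z/; each receives one epenthetic vowel.

3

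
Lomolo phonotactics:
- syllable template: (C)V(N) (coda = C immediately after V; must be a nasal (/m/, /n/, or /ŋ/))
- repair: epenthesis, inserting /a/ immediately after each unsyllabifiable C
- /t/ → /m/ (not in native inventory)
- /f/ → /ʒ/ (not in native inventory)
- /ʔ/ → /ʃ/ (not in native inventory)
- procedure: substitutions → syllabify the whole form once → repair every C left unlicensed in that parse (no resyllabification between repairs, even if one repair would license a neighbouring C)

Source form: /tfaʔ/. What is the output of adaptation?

maʒaʃa

Substitution: /t/ → /m/, /f/ → /ʒ/, /ʔ/ → /ʃ/, giving /mʒaʃ/.
Syllabifying with onset maximization leaves /m/, /ʃ/ stranded (only a nasal (/m/, /n/, or /ŋ/) is licensed in coda position; onsets are limited to one consonant).
Each unlicensed consonant becomes the onset of a new syllable: /m/ → /ma/, /ʃ/ → /ʃa/.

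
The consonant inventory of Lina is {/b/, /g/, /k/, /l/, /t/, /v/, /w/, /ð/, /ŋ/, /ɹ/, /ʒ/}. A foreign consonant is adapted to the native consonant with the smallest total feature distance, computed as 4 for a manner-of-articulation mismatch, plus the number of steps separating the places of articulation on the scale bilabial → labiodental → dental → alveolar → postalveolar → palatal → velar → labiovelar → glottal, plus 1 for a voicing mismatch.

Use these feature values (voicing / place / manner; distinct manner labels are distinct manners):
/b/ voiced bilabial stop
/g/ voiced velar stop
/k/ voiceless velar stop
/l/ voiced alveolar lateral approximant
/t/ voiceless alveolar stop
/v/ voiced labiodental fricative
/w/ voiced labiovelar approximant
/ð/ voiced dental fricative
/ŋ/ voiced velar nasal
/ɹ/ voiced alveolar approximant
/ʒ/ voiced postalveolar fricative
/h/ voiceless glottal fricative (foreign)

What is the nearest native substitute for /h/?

ʒ

/ʒ/ is closest: same manner (fricative), place distance 4 (glottal→postalveolar), voicing differs (+1); total 5. Next closest is /k/ at distance 6.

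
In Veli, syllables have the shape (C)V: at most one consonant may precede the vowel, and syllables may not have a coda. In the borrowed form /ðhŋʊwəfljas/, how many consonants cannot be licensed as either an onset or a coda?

Under (C)V, the unsyllabifiable consonants are /ð/, /h/, /f/, /l/, /s/ (no codas are permitted; onsets are limited to one consonant).

5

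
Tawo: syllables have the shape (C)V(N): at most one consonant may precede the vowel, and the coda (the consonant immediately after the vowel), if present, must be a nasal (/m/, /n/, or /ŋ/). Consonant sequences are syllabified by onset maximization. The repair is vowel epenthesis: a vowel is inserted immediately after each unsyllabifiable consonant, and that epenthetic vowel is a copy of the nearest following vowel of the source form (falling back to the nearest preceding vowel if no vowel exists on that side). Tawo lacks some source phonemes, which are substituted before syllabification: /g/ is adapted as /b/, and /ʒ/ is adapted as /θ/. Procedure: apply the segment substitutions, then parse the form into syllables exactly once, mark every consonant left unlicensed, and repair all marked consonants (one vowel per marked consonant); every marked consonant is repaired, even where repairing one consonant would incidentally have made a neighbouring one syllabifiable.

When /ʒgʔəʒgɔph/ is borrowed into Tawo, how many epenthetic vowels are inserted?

5

After substitution the input is /θbʔəθbɔph/.
The unsyllabifiable consonants are /θ/, /b/, /θ/, /p/, /h/; each receives one epenthetic vowel.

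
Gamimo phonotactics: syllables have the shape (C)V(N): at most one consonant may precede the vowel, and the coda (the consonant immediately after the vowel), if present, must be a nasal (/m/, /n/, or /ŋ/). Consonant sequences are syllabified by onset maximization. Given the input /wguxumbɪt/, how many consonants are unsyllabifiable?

2

The consonants /w/, /t/ cannot be parsed into a legal (C)V(N) syllable (only a nasal (/m/, /n/, or /ŋ/) is licensed in coda position; onsets are limited to one consonant).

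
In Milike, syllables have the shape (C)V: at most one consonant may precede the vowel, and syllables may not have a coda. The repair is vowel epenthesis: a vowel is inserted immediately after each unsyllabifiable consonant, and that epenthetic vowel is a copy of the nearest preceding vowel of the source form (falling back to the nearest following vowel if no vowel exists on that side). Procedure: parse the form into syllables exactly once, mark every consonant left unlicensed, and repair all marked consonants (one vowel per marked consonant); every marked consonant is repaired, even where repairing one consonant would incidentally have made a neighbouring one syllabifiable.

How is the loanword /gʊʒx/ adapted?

gʊʒʊxʊ

Syllabifying with onset maximization leaves /ʒ/, /x/ stranded (no codas are permitted; onsets are limited to one consonant).
Epenthesis after each stranded consonant: /ʒ/ → /ʒʊ/, /x/ → /xʊ/.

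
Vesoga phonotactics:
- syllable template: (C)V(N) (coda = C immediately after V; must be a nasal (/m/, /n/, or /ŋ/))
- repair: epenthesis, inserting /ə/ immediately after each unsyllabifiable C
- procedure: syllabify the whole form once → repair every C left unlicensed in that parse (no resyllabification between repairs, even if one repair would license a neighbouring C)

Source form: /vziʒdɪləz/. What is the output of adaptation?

vəziʒədɪləzə

Syllabifying with onset maximization leaves /v/, /ʒ/, /z/ stranded (only a nasal (/m/, /n/, or /ŋ/) is licensed in coda position; onsets are limited to one consonant).
Epenthesis after each stranded consonant: /v/ → /və/, /ʒ/ → /ʒə/, /z/ → /zə/.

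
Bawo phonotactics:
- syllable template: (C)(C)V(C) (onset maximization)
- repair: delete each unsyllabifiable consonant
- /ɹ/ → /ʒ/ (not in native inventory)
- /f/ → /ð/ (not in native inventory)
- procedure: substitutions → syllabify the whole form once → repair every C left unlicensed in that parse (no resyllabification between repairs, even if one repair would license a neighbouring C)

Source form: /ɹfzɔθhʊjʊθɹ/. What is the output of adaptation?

Substitution: /ɹ/ → /ʒ/, /f/ → /ð/, giving /ʒðzɔθhʊjʊθʒ/.
Under (C)(C)V(C), the unsyllabifiable consonants are /ʒ/, /ʒ/ (at most one coda consonant is licensed; onsets may contain at most 2 consonants).
Each unlicensed consonant is deleted: /ʒ/, /ʒ/.

ðzɔθhʊjʊθ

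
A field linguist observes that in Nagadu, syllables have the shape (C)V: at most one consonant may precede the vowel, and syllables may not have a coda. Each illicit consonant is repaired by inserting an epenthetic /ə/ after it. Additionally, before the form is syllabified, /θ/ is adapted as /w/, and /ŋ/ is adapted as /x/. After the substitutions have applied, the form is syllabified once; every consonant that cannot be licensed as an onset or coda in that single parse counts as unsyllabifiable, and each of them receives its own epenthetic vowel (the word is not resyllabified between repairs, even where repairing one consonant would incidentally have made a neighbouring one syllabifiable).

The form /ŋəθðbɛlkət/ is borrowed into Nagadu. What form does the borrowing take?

xəwəðəbɛləkətə

Substitution: /ŋ/ → /x/, /θ/ → /w/, giving /xəwðbɛlkət/.
The consonants /w/, /ð/, /l/, /t/ cannot be parsed into a legal (C)V syllable (no codas are permitted; onsets are limited to one consonant).
Inserting the epenthetic vowel yields /w/ → /wə/, /ð/ → /ðə/, /l/ → /lə/, /t/ → /tə/.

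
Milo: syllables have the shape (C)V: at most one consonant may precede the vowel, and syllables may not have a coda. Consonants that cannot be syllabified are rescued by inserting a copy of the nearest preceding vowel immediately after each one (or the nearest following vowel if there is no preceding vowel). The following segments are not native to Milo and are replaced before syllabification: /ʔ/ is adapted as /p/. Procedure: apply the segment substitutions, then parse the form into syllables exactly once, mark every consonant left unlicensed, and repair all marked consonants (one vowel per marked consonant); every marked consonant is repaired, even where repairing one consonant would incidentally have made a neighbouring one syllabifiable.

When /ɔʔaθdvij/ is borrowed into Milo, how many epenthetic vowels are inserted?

After substitution the input is /ɔpaθdvij/.
The unsyllabifiable consonants are /θ/, /d/, /j/; each receives one epenthetic vowel.

3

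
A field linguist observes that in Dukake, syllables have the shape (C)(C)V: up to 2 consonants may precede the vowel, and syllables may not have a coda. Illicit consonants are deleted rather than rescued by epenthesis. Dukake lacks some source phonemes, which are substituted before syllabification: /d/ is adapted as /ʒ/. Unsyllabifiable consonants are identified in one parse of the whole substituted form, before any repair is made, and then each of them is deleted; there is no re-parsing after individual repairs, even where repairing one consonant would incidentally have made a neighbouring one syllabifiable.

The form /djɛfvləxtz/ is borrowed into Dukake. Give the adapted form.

Substitution: /d/ → /ʒ/, giving /ʒjɛfvləxtz/.
Under (C)(C)V, the unsyllabifiable consonants are /f/, /x/, /t/, /z/ (no codas are permitted; onsets may contain at most 2 consonants).
Each unlicensed consonant is deleted: /f/, /x/, /t/, /z/.

ʒjɛvlə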